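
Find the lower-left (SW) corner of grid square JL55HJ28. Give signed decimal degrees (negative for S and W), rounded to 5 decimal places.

25.40833, 10.60000

Field J=9, L=11: +9·20° lon, +11·10° lat → SW at lon 0°, lat 20°.
Square 5, 5: +5·2° lon, +5·1° lat → SW at lon 10°, lat 25°.
Subsquare h=7, j=9: +7·0.0833333° lon, +9·0.0416667° lat → SW at lon 10.5833°, lat 25.375°.
Extended square 2, 8: +2·0.00833333° lon, +8·0.00416667° lat → SW at lon 10.6°, lat 25.4083°.
latitude 25.40833, longitude 10.60000.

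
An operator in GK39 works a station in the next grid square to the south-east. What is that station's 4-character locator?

Longitude square 3; +1 → 4.
Latitude square 9; −1 → 8.

GK48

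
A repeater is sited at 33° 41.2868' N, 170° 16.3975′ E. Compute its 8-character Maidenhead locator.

Offset from 180°W / 90°S: lon 350.27329°, lat 123.68811°.
Field: lon ⌊350.27329/20⌋ = 17 → R; lat ⌊123.68811/10⌋ = 12 → M.
Square: lon ⌊10.27329/2⌋ = 5; lat ⌊3.68811/1⌋ = 3.
Subsquare: lon ⌊0.27329/0.0833333⌋ = 3 → d; lat ⌊0.68811/0.0416667⌋ = 16 → q.
Extended square: lon ⌊0.02329/0.00833333⌋ = 2; lat ⌊0.02145/0.00416667⌋ = 5.

RM53dq25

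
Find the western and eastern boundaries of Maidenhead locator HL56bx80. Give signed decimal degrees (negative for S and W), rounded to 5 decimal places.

-29.85000, -29.84167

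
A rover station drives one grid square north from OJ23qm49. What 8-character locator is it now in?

Latitude extended square 9; +1 → 10, wraps to 0, carry into subsquare.
Latitude subsquare m = 12; +1 → 13 = n.
The longitude characters are unchanged.

OJ23qn40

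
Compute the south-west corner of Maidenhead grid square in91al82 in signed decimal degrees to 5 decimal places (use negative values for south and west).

Field I=8, N=13: +8·20° lon, +13·10° lat → SW at lon -20°, lat 40°.
Square 9, 1: +9·2° lon, +1·1° lat → SW at lon -2°, lat 41°.
Subsquare a=0, l=11: +0·0.0833333° lon, +11·0.0416667° lat → SW at lon -2°, lat 41.4583°.
Extended square 8, 2: +8·0.00833333° lon, +2·0.00416667° lat → SW at lon -1.93333°, lat 41.4667°.
latitude 41.46667, longitude -1.93333.

41.46667, -1.93333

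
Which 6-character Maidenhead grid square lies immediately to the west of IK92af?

Longitude subsquare a = 0; −1 → -1, wraps to 23 = x, carry into square.
Longitude square 9; −1 → 8.
The latitude characters are unchanged.

IK82xf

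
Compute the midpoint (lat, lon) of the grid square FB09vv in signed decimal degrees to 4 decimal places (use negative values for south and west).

Field F=5, B=1: +5·20° lon, +1·10° lat → SW at lon -80°, lat -80°.
Square 0, 9: +0·2° lon, +9·1° lat → SW at lon -80°, lat -71°.
Subsquare v=21, v=21: +21·0.0833333° lon, +21·0.0416667° lat → SW at lon -78.25°, lat -70.125°.
Cell spans 0.0833333° lon × 0.0416667° lat. Centre is SW corner plus half of each.
latitude -70.1042, longitude -78.2083.

-70.1042, -78.2083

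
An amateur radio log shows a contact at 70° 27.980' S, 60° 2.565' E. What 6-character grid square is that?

Shift to the Maidenhead origin (180°W, 90°S): lon 240.0428, lat 19.5337.
Field: 240.0428/20 → 12 → M, 19.5337/10 → 1 → B; chars MB.
Square: 0.0428/2 → 0, 9.5337/1 → 9; chars 09.
Subsquare: 0.0428/0.0833333 → 0 → a, 0.5337/0.0416667 → 12 → m; chars am.

MB09am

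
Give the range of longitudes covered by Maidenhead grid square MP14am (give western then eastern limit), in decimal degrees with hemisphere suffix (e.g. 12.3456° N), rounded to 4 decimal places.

62.0000° E, 62.0833° E

Field M=12, P=15: +12·20° lon, +15·10° lat → SW at lon 60°, lat 60°.
Square 1, 4: +1·2° lon, +4·1° lat → SW at lon 62°, lat 64°.
Subsquare a=0, m=12: +0·0.0833333° lon, +12·0.0416667° lat → SW at lon 62°, lat 64.5°.
Cell spans 0.0833333° lon × 0.0416667° lat.
west 62.0000° E, east 62.0833° E.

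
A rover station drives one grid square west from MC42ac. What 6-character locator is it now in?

MC32xc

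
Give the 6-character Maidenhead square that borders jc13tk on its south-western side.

Longitude subsquare t = 19; −1 → 18 = s.
Latitude subsquare k = 10; −1 → 9 = j.

JC13sj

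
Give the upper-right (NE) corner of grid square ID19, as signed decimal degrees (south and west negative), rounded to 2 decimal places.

Field I=8, D=3: +8·20° lon, +3·10° lat → SW at lon -20°, lat -60°.
Square 1, 9: +1·2° lon, +9·1° lat → SW at lon -18°, lat -51°.
Cell spans 2° lon × 1° lat. NE corner is SW corner plus one full cell.
latitude -50.00, longitude -16.00.

-50.00, -16.00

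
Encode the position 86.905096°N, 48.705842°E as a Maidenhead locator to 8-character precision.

LR46iv47

Add 180° to longitude and 90° to latitude: 228.70584, 176.90510.
Field: 228.70584/20 → 11 → L, 176.90510/10 → 17 → R; chars LR.
Square: 8.70584/2 → 4, 6.90510/1 → 6; chars 46.
Subsquare: 0.70584/0.0833333 → 8 → i, 0.90510/0.0416667 → 21 → v; chars iv.
Extended square: 0.03918/0.00833333 → 4, 0.03010/0.00416667 → 7; chars 47.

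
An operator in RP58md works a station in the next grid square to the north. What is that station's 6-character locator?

Latitude subsquare d = 3; +1 → 4 = e.
The longitude characters are unchanged.

RP58me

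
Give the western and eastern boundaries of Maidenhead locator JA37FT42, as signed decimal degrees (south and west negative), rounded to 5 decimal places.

Field J=9, A=0: +9·20° lon, +0·10° lat → SW at lon 0°, lat -90°.
Square 3, 7: +3·2° lon, +7·1° lat → SW at lon 6°, lat -83°.
Subsquare f=5, t=19: +5·0.0833333° lon, +19·0.0416667° lat → SW at lon 6.41667°, lat -82.2083°.
Extended square 4, 2: +4·0.00833333° lon, +2·0.00416667° lat → SW at lon 6.45°, lat -82.2°.
Cell spans 0.00833333° lon × 0.00416667° lat.
west 6.45000, east 6.45833.

6.45000, 6.45833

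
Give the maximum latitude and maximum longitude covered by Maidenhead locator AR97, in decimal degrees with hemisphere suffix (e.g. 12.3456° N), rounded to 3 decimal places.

88.000° N, 160.000° W

Field A=0, R=17: +0·20° lon, +17·10° lat → SW at lon -180°, lat 80°.
Square 9, 7: +9·2° lon, +7·1° lat → SW at lon -162°, lat 87°.
Cell spans 2° lon × 1° lat. NE corner is SW corner plus one full cell.
latitude 88.000° N, longitude 160.000° W.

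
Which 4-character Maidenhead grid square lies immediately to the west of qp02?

PP92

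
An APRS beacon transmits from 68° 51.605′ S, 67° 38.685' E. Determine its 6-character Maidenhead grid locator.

Shift to the Maidenhead origin (180°W, 90°S): lon 247.6447, lat 21.1399.
Field: 247.6447/20 → 12 → M, 21.1399/10 → 2 → C; chars MC.
Square: 7.6447/2 → 3, 1.1399/1 → 1; chars 31.
Subsquare: 1.6447/0.0833333 → 19 → t, 0.1399/0.0416667 → 3 → d; chars td.

MC31td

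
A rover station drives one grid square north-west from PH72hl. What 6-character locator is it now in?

Longitude subsquare h = 7; −1 → 6 = g.
Latitude subsquare l = 11; +1 → 12 = m.

PH72gm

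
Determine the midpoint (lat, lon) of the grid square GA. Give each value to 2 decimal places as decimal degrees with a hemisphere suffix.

85.00° S, 50.00° W

Field G=6, A=0: +6·20° lon, +0·10° lat → SW at lon -60°, lat -90°.
Cell spans 20° lon × 10° lat. Centre is SW corner plus half of each.
latitude 85.00° S, longitude 50.00° W.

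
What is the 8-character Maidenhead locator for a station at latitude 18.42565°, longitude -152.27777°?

Shift to the Maidenhead origin (180°W, 90°S): lon 27.72223, lat 108.42565.
Field: lon ⌊27.72223/20⌋ = 1 → B; lat ⌊108.42565/10⌋ = 10 → K.
Square: lon ⌊7.72223/2⌋ = 3; lat ⌊8.42565/1⌋ = 8.
Subsquare: lon ⌊1.72223/0.0833333⌋ = 20 → u; lat ⌊0.42565/0.0416667⌋ = 10 → k.
Extended square: lon ⌊0.05556/0.00833333⌋ = 6; lat ⌊0.00898/0.00416667⌋ = 2.

BK38uk62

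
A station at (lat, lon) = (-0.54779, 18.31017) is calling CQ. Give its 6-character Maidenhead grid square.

JI99dk

Shift to the Maidenhead origin (180°W, 90°S): lon 198.3102, lat 89.4522.
Field: lon ⌊198.3102/20⌋ = 9 → J; lat ⌊89.4522/10⌋ = 8 → I.
Square: lon ⌊18.3102/2⌋ = 9; lat ⌊9.4522/1⌋ = 9.
Subsquare: lon ⌊0.3102/0.0833333⌋ = 3 → d; lat ⌊0.4522/0.0416667⌋ = 10 → k.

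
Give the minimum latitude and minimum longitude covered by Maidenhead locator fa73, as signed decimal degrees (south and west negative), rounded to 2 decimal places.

-87.00, -66.00

Field F=5, A=0: +5·20° lon, +0·10° lat → SW at lon -80°, lat -90°.
Square 7, 3: +7·2° lon, +3·1° lat → SW at lon -66°, lat -87°.
latitude -87.00, longitude -66.00.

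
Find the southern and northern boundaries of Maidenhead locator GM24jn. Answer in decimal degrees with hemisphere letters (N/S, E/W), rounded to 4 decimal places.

34.5417° N, 34.5833° N

Field G=6, M=12: +6·20° lon, +12·10° lat → SW at lon -60°, lat 30°.
Square 2, 4: +2·2° lon, +4·1° lat → SW at lon -56°, lat 34°.
Subsquare j=9, n=13: +9·0.0833333° lon, +13·0.0416667° lat → SW at lon -55.25°, lat 34.5417°.
Cell spans 0.0833333° lon × 0.0416667° lat.
south 34.5417° N, north 34.5833° N.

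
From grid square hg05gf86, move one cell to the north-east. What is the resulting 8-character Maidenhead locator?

Longitude extended square 8; +1 → 9.
Latitude extended square 6; +1 → 7.

HG05gf97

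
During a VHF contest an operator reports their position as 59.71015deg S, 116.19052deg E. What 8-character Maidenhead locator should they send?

OD80cg29

Add 180° to longitude and 90° to latitude: 296.19052, 30.28985.
Field: lon ⌊296.19052/20⌋ = 14 → O; lat ⌊30.28985/10⌋ = 3 → D.
Square: lon ⌊16.19052/2⌋ = 8; lat ⌊0.28985/1⌋ = 0.
Subsquare: lon ⌊0.19052/0.0833333⌋ = 2 → c; lat ⌊0.28985/0.0416667⌋ = 6 → g.
Extended square: lon ⌊0.02385/0.00833333⌋ = 2; lat ⌊0.03985/0.00416667⌋ = 9.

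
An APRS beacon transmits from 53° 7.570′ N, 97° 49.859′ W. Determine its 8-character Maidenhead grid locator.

EO13cd00

Offset from 180°W / 90°S: lon 82.16902°, lat 143.12617°.
Field (20°×10°, letters A–R): lon ⌊82.16902/20⌋ = 4 → E; lat ⌊143.12617/10⌋ = 14 → O.
Square (2°×1°, digits 0–9): lon ⌊2.16902/2⌋ = 1; lat ⌊3.12617/1⌋ = 3.
Subsquare (5′×2.5′, letters a–x): lon ⌊0.16902/0.0833333⌋ = 2 → c; lat ⌊0.12617/0.0416667⌋ = 3 → d.
Extended square (30″×15″, digits 0–9): lon ⌊0.00235/0.00833333⌋ = 0; lat ⌊0.00117/0.00416667⌋ = 0.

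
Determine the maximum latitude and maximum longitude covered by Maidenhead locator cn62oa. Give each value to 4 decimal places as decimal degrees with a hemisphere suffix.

42.0417° N, 126.7500° W

Field C=2, N=13: +2·20° lon, +13·10° lat → SW at lon -140°, lat 40°.
Square 6, 2: +6·2° lon, +2·1° lat → SW at lon -128°, lat 42°.
Subsquare o=14, a=0: +14·0.0833333° lon, +0·0.0416667° lat → SW at lon -126.833°, lat 42°.
Cell spans 0.0833333° lon × 0.0416667° lat. NE corner is SW corner plus one full cell.
latitude 42.0417° N, longitude 126.7500° W.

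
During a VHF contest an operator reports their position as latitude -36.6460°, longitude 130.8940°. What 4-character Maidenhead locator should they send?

Add 180° to longitude and 90° to latitude: 310.89, 53.35.
Field: 310.89/20 → 15 → P, 53.35/10 → 5 → F; chars PF.
Square: 10.89/2 → 5, 3.35/1 → 3; chars 53.

PF53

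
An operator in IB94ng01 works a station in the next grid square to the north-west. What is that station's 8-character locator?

IB94mg92

Longitude extended square 0; −1 → -1, wraps to 9, carry into subsquare.
Longitude subsquare n = 13; −1 → 12 = m.
Latitude extended square 1; +1 → 2.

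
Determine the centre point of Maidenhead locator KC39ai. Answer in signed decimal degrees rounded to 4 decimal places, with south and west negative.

Field K=10, C=2: +10·20° lon, +2·10° lat → SW at lon 20°, lat -70°.
Square 3, 9: +3·2° lon, +9·1° lat → SW at lon 26°, lat -61°.
Subsquare a=0, i=8: +0·0.0833333° lon, +8·0.0416667° lat → SW at lon 26°, lat -60.6667°.
Cell spans 0.0833333° lon × 0.0416667° lat. Centre is SW corner plus half of each.
latitude -60.6458, longitude 26.0417.

-60.6458, 26.0417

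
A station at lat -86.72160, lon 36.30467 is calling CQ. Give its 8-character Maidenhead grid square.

Shift to the Maidenhead origin (180°W, 90°S): lon 216.30467, lat 3.27840.
Field: lon ⌊216.30467/20⌋ = 10 → K; lat ⌊3.27840/10⌋ = 0 → A.
Square: lon ⌊16.30467/2⌋ = 8; lat ⌊3.27840/1⌋ = 3.
Subsquare: lon ⌊0.30467/0.0833333⌋ = 3 → d; lat ⌊0.27840/0.0416667⌋ = 6 → g.
Extended square: lon ⌊0.05467/0.00833333⌋ = 6; lat ⌊0.02840/0.00416667⌋ = 6.

KA83dg66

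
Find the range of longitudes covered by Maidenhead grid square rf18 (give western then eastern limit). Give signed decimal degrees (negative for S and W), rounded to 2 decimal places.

Field R=17, F=5: +17·20° lon, +5·10° lat → SW at lon 160°, lat -40°.
Square 1, 8: +1·2° lon, +8·1° lat → SW at lon 162°, lat -32°.
Cell spans 2° lon × 1° lat.
west 162.00, east 164.00.

162.00, 164.00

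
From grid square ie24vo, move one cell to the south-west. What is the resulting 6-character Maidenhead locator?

Longitude subsquare v = 21; −1 → 20 = u.
Latitude subsquare o = 14; −1 → 13 = n.

IE24un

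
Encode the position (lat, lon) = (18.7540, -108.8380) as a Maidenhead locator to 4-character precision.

DK58

Offset from 180°W / 90°S: lon 71.16°, lat 108.75°.
Field: lon ⌊71.16/20⌋ = 3 → D; lat ⌊108.75/10⌋ = 10 → K.
Square: lon ⌊11.16/2⌋ = 5; lat ⌊8.75/1⌋ = 8.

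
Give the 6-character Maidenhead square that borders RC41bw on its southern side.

RC41bv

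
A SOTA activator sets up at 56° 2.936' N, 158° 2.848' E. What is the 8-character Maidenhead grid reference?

Add 180° to longitude and 90° to latitude: 338.04747, 146.04893.
Field (20°×10°, letters A–R): lon ⌊338.04747/20⌋ = 16 → Q; lat ⌊146.04893/10⌋ = 14 → O.
Square (2°×1°, digits 0–9): lon ⌊18.04747/2⌋ = 9; lat ⌊6.04893/1⌋ = 6.
Subsquare (5′×2.5′, letters a–x): lon ⌊0.04747/0.0833333⌋ = 0 → a; lat ⌊0.04893/0.0416667⌋ = 1 → b.
Extended square (30″×15″, digits 0–9): lon ⌊0.04747/0.00833333⌋ = 5; lat ⌊0.00727/0.00416667⌋ = 1.

QO96ab51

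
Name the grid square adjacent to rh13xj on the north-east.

Longitude subsquare x = 23; +1 → 24, wraps to 0 = a, carry into square.
Longitude square 1; +1 → 2.
Latitude subsquare j = 9; +1 → 10 = k.

RH23ak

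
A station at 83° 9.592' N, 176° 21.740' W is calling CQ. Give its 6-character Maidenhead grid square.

Offset from 180°W / 90°S: lon 3.6377°, lat 173.1599°.
Field: lon ⌊3.6377/20⌋ = 0 → A; lat ⌊173.1599/10⌋ = 17 → R.
Square: lon ⌊3.6377/2⌋ = 1; lat ⌊3.1599/1⌋ = 3.
Subsquare: lon ⌊1.6377/0.0833333⌋ = 19 → t; lat ⌊0.1599/0.0416667⌋ = 3 → d.

AR13td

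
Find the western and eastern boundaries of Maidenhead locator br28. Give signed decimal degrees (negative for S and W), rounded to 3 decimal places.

-156.000, -154.000

Field B=1, R=17: +1·20° lon, +17·10° lat → SW at lon -160°, lat 80°.
Square 2, 8: +2·2° lon, +8·1° lat → SW at lon -156°, lat 88°.
Cell spans 2° lon × 1° lat.
west -156.000, east -154.000.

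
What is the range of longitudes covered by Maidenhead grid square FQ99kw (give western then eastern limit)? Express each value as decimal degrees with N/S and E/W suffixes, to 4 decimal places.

61.1667° W, 61.0833° W

Field F=5, Q=16: +5·20° lon, +16·10° lat → SW at lon -80°, lat 70°.
Square 9, 9: +9·2° lon, +9·1° lat → SW at lon -62°, lat 79°.
Subsquare k=10, w=22: +10·0.0833333° lon, +22·0.0416667° lat → SW at lon -61.1667°, lat 79.9167°.
Cell spans 0.0833333° lon × 0.0416667° lat.
west 61.1667° W, east 61.0833° W.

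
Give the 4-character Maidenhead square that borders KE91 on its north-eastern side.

LE02

Longitude square 9; +1 → 10, wraps to 0, carry into field.
Longitude field K = 10; +1 → 11 = L.
Latitude square 1; +1 → 2.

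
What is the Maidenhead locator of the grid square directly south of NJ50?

Latitude square 0; −1 → -1, wraps to 9, carry into field.
Latitude field J = 9; −1 → 8 = I.
The longitude characters are unchanged.

NI59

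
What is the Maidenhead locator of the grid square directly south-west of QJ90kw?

QJ90jv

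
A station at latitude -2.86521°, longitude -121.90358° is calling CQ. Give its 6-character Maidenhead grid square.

CI97bd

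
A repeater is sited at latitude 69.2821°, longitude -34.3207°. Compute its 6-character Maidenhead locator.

Add 180° to longitude and 90° to latitude: 145.6793, 159.2821.
Field (20°×10°, letters A–R): 145.6793/20 → 7 → H, 159.2821/10 → 15 → P; chars HP.
Square (2°×1°, digits 0–9): 5.6793/2 → 2, 9.2821/1 → 9; chars 29.
Subsquare (5′×2.5′, letters a–x): 1.6793/0.0833333 → 20 → u, 0.2821/0.0416667 → 6 → g; chars ug.

HP29ug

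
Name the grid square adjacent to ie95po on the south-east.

IE95qn

Longitude subsquare p = 15; +1 → 16 = q.
Latitude subsquare o = 14; −1 → 13 = n.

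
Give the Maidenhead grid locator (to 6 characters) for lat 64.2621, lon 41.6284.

Offset from 180°W / 90°S: lon 221.6284°, lat 154.2621°.
Field: 221.6284/20 → 11 → L, 154.2621/10 → 15 → P; chars LP.
Square: 1.6284/2 → 0, 4.2621/1 → 4; chars 04.
Subsquare: 1.6284/0.0833333 → 19 → t, 0.2621/0.0416667 → 6 → g; chars tg.

LP04tg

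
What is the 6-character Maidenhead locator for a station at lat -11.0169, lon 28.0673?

Add 180° to longitude and 90° to latitude: 208.0673, 78.9831.
Field: lon ⌊208.0673/20⌋ = 10 → K; lat ⌊78.9831/10⌋ = 7 → H.
Square: lon ⌊8.0673/2⌋ = 4; lat ⌊8.9831/1⌋ = 8.
Subsquare: lon ⌊0.0673/0.0833333⌋ = 0 → a; lat ⌊0.9831/0.0416667⌋ = 23 → x.

KH48ax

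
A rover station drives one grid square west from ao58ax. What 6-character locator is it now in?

Longitude subsquare a = 0; −1 → -1, wraps to 23 = x, carry into square.
Longitude square 5; −1 → 4.
The latitude characters are unchanged.

AO48xx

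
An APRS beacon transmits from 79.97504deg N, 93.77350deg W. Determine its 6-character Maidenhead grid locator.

Offset from 180°W / 90°S: lon 86.2265°, lat 169.9750°.
Field: lon ⌊86.2265/20⌋ = 4 → E; lat ⌊169.9750/10⌋ = 16 → Q.
Square: lon ⌊6.2265/2⌋ = 3; lat ⌊9.9750/1⌋ = 9.
Subsquare: lon ⌊0.2265/0.0833333⌋ = 2 → c; lat ⌊0.9750/0.0416667⌋ = 23 → x.

EQ39cx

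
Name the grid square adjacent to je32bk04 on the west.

JE32ak94

Longitude extended square 0; −1 → -1, wraps to 9, carry into subsquare.
Longitude subsquare b = 1; −1 → 0 = a.
The latitude characters are unchanged.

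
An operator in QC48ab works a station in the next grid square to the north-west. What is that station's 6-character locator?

QC38xc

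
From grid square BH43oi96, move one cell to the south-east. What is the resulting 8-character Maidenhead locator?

BH43pi05

Longitude extended square 9; +1 → 10, wraps to 0, carry into subsquare.
Longitude subsquare o = 14; +1 → 15 = p.
Latitude extended square 6; −1 → 5.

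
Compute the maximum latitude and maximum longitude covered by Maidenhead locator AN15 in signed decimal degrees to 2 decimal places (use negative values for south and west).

46.00, -176.00

Field A=0, N=13: +0·20° lon, +13·10° lat → SW at lon -180°, lat 40°.
Square 1, 5: +1·2° lon, +5·1° lat → SW at lon -178°, lat 45°.
Cell spans 2° lon × 1° lat. NE corner is SW corner plus one full cell.
latitude 46.00, longitude -176.00.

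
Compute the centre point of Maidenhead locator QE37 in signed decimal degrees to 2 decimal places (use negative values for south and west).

-42.50, 147.00

Field Q=16, E=4: +16·20° lon, +4·10° lat → SW at lon 140°, lat -50°.
Square 3, 7: +3·2° lon, +7·1° lat → SW at lon 146°, lat -43°.
Cell spans 2° lon × 1° lat. Centre is SW corner plus half of each.
latitude -42.50, longitude 147.00.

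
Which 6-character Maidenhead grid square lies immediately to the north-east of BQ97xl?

CQ07am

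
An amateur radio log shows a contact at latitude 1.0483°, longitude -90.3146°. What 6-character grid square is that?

EJ41ub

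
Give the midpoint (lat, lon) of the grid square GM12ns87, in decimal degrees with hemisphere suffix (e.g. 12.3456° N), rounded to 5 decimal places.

Field G=6, M=12: +6·20° lon, +12·10° lat → SW at lon -60°, lat 30°.
Square 1, 2: +1·2° lon, +2·1° lat → SW at lon -58°, lat 32°.
Subsquare n=13, s=18: +13·0.0833333° lon, +18·0.0416667° lat → SW at lon -56.9167°, lat 32.75°.
Extended square 8, 7: +8·0.00833333° lon, +7·0.00416667° lat → SW at lon -56.85°, lat 32.7792°.
Cell spans 0.00833333° lon × 0.00416667° lat. Centre is SW corner plus half of each.
latitude 32.78125° N, longitude 56.84583° W.

32.78125° N, 56.84583° W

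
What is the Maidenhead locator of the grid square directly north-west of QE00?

PE91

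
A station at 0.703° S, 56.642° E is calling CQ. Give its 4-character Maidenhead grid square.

LI89

Offset from 180°W / 90°S: lon 236.64°, lat 89.30°.
Field: 236.64/20 → 11 → L, 89.30/10 → 8 → I; chars LI.
Square: 16.64/2 → 8, 9.30/1 → 9; chars 89.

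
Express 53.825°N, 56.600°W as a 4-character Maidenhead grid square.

GO13

Shift to the Maidenhead origin (180°W, 90°S): lon 123.40, lat 143.82.
Field: 123.40/20 → 6 → G, 143.82/10 → 14 → O; chars GO.
Square: 3.40/2 → 1, 3.82/1 → 3; chars 13.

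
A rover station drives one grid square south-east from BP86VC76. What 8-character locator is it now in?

BP86vc85

Longitude extended square 7; +1 → 8.
Latitude extended square 6; −1 → 5.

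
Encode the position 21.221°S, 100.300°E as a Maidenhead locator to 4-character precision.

Shift to the Maidenhead origin (180°W, 90°S): lon 280.30, lat 68.78.
Field (20°×10°, letters A–R): lon ⌊280.30/20⌋ = 14 → O; lat ⌊68.78/10⌋ = 6 → G.
Square (2°×1°, digits 0–9): lon ⌊0.30/2⌋ = 0; lat ⌊8.78/1⌋ = 8.

OG08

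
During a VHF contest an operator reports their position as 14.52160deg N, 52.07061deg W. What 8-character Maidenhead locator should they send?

Offset from 180°W / 90°S: lon 127.92939°, lat 104.52160°.
Field: lon ⌊127.92939/20⌋ = 6 → G; lat ⌊104.52160/10⌋ = 10 → K.
Square: lon ⌊7.92939/2⌋ = 3; lat ⌊4.52160/1⌋ = 4.
Subsquare: lon ⌊1.92939/0.0833333⌋ = 23 → x; lat ⌊0.52160/0.0416667⌋ = 12 → m.
Extended square: lon ⌊0.01272/0.00833333⌋ = 1; lat ⌊0.02160/0.00416667⌋ = 5.

GK34xm15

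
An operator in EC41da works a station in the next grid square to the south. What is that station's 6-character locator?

Latitude subsquare a = 0; −1 → -1, wraps to 23 = x, carry into square.
Latitude square 1; −1 → 0.
The longitude characters are unchanged.

EC40dx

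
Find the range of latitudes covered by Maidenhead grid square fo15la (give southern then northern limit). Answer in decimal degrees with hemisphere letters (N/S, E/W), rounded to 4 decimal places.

55.0000° N, 55.0417° N

Field F=5, O=14: +5·20° lon, +14·10° lat → SW at lon -80°, lat 50°.
Square 1, 5: +1·2° lon, +5·1° lat → SW at lon -78°, lat 55°.
Subsquare l=11, a=0: +11·0.0833333° lon, +0·0.0416667° lat → SW at lon -77.0833°, lat 55°.
Cell spans 0.0833333° lon × 0.0416667° lat.
south 55.0000° N, north 55.0417° N.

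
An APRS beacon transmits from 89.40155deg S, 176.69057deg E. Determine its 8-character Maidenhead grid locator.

Offset from 180°W / 90°S: lon 356.69057°, lat 0.59845°.
Field: 356.69057/20 → 17 → R, 0.59845/10 → 0 → A; chars RA.
Square: 16.69057/2 → 8, 0.59845/1 → 0; chars 80.
Subsquare: 0.69057/0.0833333 → 8 → i, 0.59845/0.0416667 → 14 → o; chars io.
Extended square: 0.02390/0.00833333 → 2, 0.01512/0.00416667 → 3; chars 23.

RA80io23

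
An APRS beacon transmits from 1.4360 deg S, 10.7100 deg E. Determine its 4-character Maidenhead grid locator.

JI58

Add 180° to longitude and 90° to latitude: 190.71, 88.56.
Field: 190.71/20 → 9 → J, 88.56/10 → 8 → I; chars JI.
Square: 10.71/2 → 5, 8.56/1 → 8; chars 58.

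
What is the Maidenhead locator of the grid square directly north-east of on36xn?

ON46ao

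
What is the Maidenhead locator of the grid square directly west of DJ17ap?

DJ07xp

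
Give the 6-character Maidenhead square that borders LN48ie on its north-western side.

LN48hf

Longitude subsquare i = 8; −1 → 7 = h.
Latitude subsquare e = 4; +1 → 5 = f.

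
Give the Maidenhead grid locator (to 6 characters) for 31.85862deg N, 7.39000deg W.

IM61hu

Shift to the Maidenhead origin (180°W, 90°S): lon 172.6100, lat 121.8586.
Field: lon ⌊172.6100/20⌋ = 8 → I; lat ⌊121.8586/10⌋ = 12 → M.
Square: lon ⌊12.6100/2⌋ = 6; lat ⌊1.8586/1⌋ = 1.
Subsquare: lon ⌊0.6100/0.0833333⌋ = 7 → h; lat ⌊0.8586/0.0416667⌋ = 20 → u.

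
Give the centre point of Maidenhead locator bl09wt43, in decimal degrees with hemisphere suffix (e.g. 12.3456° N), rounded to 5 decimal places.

29.80625° N, 158.12917° W

Field B=1, L=11: +1·20° lon, +11·10° lat → SW at lon -160°, lat 20°.
Square 0, 9: +0·2° lon, +9·1° lat → SW at lon -160°, lat 29°.
Subsquare w=22, t=19: +22·0.0833333° lon, +19·0.0416667° lat → SW at lon -158.167°, lat 29.7917°.
Extended square 4, 3: +4·0.00833333° lon, +3·0.00416667° lat → SW at lon -158.133°, lat 29.8042°.
Cell spans 0.00833333° lon × 0.00416667° lat. Centre is SW corner plus half of each.
latitude 29.80625° N, longitude 158.12917° W.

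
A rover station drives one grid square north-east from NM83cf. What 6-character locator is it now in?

NM83dg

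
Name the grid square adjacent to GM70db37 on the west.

Longitude extended square 3; −1 → 2.
The latitude characters are unchanged.

GM70db27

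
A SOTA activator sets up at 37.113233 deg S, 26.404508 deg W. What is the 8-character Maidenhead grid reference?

HF62tv12

Add 180° to longitude and 90° to latitude: 153.59549, 52.88677.
Field: 153.59549/20 → 7 → H, 52.88677/10 → 5 → F; chars HF.
Square: 13.59549/2 → 6, 2.88677/1 → 2; chars 62.
Subsquare: 1.59549/0.0833333 → 19 → t, 0.88677/0.0416667 → 21 → v; chars tv.
Extended square: 0.01216/0.00833333 → 1, 0.01177/0.00416667 → 2; chars 12.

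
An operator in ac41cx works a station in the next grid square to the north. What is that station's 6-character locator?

AC42ca

Latitude subsquare x = 23; +1 → 24, wraps to 0 = a, carry into square.
Latitude square 1; +1 → 2.
The longitude characters are unchanged.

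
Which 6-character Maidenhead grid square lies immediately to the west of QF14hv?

Longitude subsquare h = 7; −1 → 6 = g.
The latitude characters are unchanged.

QF14gv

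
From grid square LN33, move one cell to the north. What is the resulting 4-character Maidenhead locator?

LN34

Latitude square 3; +1 → 4.
The longitude characters are unchanged.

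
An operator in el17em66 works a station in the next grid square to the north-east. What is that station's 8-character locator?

EL17em77

Longitude extended square 6; +1 → 7.
Latitude extended square 6; +1 → 7.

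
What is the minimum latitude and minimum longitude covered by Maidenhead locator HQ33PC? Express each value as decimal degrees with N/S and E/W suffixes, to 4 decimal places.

Field H=7, Q=16: +7·20° lon, +16·10° lat → SW at lon -40°, lat 70°.
Square 3, 3: +3·2° lon, +3·1° lat → SW at lon -34°, lat 73°.
Subsquare p=15, c=2: +15·0.0833333° lon, +2·0.0416667° lat → SW at lon -32.75°, lat 73.0833°.
latitude 73.0833° N, longitude 32.7500° W.

73.0833° N, 32.7500° W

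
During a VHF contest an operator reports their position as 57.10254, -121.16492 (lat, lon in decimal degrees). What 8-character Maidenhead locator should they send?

CO97kc04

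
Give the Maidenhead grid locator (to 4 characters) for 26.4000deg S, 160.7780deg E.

RG03

Offset from 180°W / 90°S: lon 340.78°, lat 63.60°.
Field: lon ⌊340.78/20⌋ = 17 → R; lat ⌊63.60/10⌋ = 6 → G.
Square: lon ⌊0.78/2⌋ = 0; lat ⌊3.60/1⌋ = 3.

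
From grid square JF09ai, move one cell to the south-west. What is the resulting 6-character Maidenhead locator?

Longitude subsquare a = 0; −1 → -1, wraps to 23 = x, carry into square.
Longitude square 0; −1 → -1, wraps to 9, carry into field.
Longitude field J = 9; −1 → 8 = I.
Latitude subsquare i = 8; −1 → 7 = h.

IF99xh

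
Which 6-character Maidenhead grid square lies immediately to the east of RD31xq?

RD41aq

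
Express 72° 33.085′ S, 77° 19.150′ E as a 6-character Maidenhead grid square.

Offset from 180°W / 90°S: lon 257.3192°, lat 17.4486°.
Field: lon ⌊257.3192/20⌋ = 12 → M; lat ⌊17.4486/10⌋ = 1 → B.
Square: lon ⌊17.3192/2⌋ = 8; lat ⌊7.4486/1⌋ = 7.
Subsquare: lon ⌊1.3192/0.0833333⌋ = 15 → p; lat ⌊0.4486/0.0416667⌋ = 10 → k.

MB87pk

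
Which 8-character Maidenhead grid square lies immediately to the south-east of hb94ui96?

HB94vi05

Longitude extended square 9; +1 → 10, wraps to 0, carry into subsquare.
Longitude subsquare u = 20; +1 → 21 = v.
Latitude extended square 6; −1 → 5.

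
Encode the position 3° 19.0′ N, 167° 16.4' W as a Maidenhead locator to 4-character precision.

Offset from 180°W / 90°S: lon 12.73°, lat 93.32°.
Field: lon ⌊12.73/20⌋ = 0 → A; lat ⌊93.32/10⌋ = 9 → J.
Square: lon ⌊12.73/2⌋ = 6; lat ⌊3.32/1⌋ = 3.

AJ63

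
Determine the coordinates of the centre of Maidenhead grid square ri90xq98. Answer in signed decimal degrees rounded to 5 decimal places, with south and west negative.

-9.29792, 179.99583

Field R=17, I=8: +17·20° lon, +8·10° lat → SW at lon 160°, lat -10°.
Square 9, 0: +9·2° lon, +0·1° lat → SW at lon 178°, lat -10°.
Subsquare x=23, q=16: +23·0.0833333° lon, +16·0.0416667° lat → SW at lon 179.917°, lat -9.33333°.
Extended square 9, 8: +9·0.00833333° lon, +8·0.00416667° lat → SW at lon 179.992°, lat -9.3°.
Cell spans 0.00833333° lon × 0.00416667° lat. Centre is SW corner plus half of each.
latitude -9.29792, longitude 179.99583.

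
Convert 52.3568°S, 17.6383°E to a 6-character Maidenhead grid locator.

JD87tp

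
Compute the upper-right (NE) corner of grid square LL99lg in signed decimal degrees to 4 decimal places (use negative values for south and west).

29.2917, 59.0000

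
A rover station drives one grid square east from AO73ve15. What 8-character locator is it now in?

Longitude extended square 1; +1 → 2.
The latitude characters are unchanged.

AO73ve25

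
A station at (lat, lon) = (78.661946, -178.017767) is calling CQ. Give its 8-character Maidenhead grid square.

Offset from 180°W / 90°S: lon 1.98223°, lat 168.66195°.
Field: 1.98223/20 → 0 → A, 168.66195/10 → 16 → Q; chars AQ.
Square: 1.98223/2 → 0, 8.66195/1 → 8; chars 08.
Subsquare: 1.98223/0.0833333 → 23 → x, 0.66195/0.0416667 → 15 → p; chars xp.
Extended square: 0.06557/0.00833333 → 7, 0.03695/0.00416667 → 8; chars 78.

AQ08xp78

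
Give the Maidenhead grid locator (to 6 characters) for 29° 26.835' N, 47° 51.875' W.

GL69bk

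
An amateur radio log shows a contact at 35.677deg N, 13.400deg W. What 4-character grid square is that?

Shift to the Maidenhead origin (180°W, 90°S): lon 166.60, lat 125.68.
Field: lon ⌊166.60/20⌋ = 8 → I; lat ⌊125.68/10⌋ = 12 → M.
Square: lon ⌊6.60/2⌋ = 3; lat ⌊5.68/1⌋ = 5.

IM35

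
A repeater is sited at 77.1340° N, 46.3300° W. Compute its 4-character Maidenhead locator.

GQ67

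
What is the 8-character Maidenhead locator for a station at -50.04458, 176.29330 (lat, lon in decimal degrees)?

RD89dw59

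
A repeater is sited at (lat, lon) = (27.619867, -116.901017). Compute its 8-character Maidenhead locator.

DL17no18

Offset from 180°W / 90°S: lon 63.09898°, lat 117.61987°.
Field (20°×10°, letters A–R): lon ⌊63.09898/20⌋ = 3 → D; lat ⌊117.61987/10⌋ = 11 → L.
Square (2°×1°, digits 0–9): lon ⌊3.09898/2⌋ = 1; lat ⌊7.61987/1⌋ = 7.
Subsquare (5′×2.5′, letters a–x): lon ⌊1.09898/0.0833333⌋ = 13 → n; lat ⌊0.61987/0.0416667⌋ = 14 → o.
Extended square (30″×15″, digits 0–9): lon ⌊0.01565/0.00833333⌋ = 1; lat ⌊0.03653/0.00416667⌋ = 8.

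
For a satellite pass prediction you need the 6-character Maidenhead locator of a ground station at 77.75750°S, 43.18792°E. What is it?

LB12of

Add 180° to longitude and 90° to latitude: 223.1879, 12.2425.
Field (20°×10°, letters A–R): 223.1879/20 → 11 → L, 12.2425/10 → 1 → B; chars LB.
Square (2°×1°, digits 0–9): 3.1879/2 → 1, 2.2425/1 → 2; chars 12.
Subsquare (5′×2.5′, letters a–x): 1.1879/0.0833333 → 14 → o, 0.2425/0.0416667 → 5 → f; chars of.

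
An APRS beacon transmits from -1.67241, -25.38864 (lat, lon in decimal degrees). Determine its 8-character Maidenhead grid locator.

HI78hh38

Offset from 180°W / 90°S: lon 154.61136°, lat 88.32759°.
Field: lon ⌊154.61136/20⌋ = 7 → H; lat ⌊88.32759/10⌋ = 8 → I.
Square: lon ⌊14.61136/2⌋ = 7; lat ⌊8.32759/1⌋ = 8.
Subsquare: lon ⌊0.61136/0.0833333⌋ = 7 → h; lat ⌊0.32759/0.0416667⌋ = 7 → h.
Extended square: lon ⌊0.02803/0.00833333⌋ = 3; lat ⌊0.03592/0.00416667⌋ = 8.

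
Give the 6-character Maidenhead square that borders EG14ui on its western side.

Longitude subsquare u = 20; −1 → 19 = t.
The latitude characters are unchanged.

EG14ti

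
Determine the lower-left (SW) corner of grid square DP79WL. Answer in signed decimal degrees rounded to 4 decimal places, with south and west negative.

Field D=3, P=15: +3·20° lon, +15·10° lat → SW at lon -120°, lat 60°.
Square 7, 9: +7·2° lon, +9·1° lat → SW at lon -106°, lat 69°.
Subsquare w=22, l=11: +22·0.0833333° lon, +11·0.0416667° lat → SW at lon -104.167°, lat 69.4583°.
latitude 69.4583, longitude -104.1667.

69.4583, -104.1667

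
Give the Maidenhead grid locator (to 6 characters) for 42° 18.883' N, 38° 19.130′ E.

KN92dh

Add 180° to longitude and 90° to latitude: 218.3188, 132.3147.
Field (20°×10°, letters A–R): 218.3188/20 → 10 → K, 132.3147/10 → 13 → N; chars KN.
Square (2°×1°, digits 0–9): 18.3188/2 → 9, 2.3147/1 → 2; chars 92.
Subsquare (5′×2.5′, letters a–x): 0.3188/0.0833333 → 3 → d, 0.3147/0.0416667 → 7 → h; chars dh.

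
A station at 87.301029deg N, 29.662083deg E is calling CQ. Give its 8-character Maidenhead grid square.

Offset from 180°W / 90°S: lon 209.66208°, lat 177.30103°.
Field: 209.66208/20 → 10 → K, 177.30103/10 → 17 → R; chars KR.
Square: 9.66208/2 → 4, 7.30103/1 → 7; chars 47.
Subsquare: 1.66208/0.0833333 → 19 → t, 0.30103/0.0416667 → 7 → h; chars th.
Extended square: 0.07875/0.00833333 → 9, 0.00936/0.00416667 → 2; chars 92.

KR47th92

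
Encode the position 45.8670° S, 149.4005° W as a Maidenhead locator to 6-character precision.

BE54hd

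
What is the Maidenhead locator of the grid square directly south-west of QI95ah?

Longitude subsquare a = 0; −1 → -1, wraps to 23 = x, carry into square.
Longitude square 9; −1 → 8.
Latitude subsquare h = 7; −1 → 6 = g.

QI85xg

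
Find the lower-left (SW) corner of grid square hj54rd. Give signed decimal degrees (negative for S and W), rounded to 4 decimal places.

4.1250, -28.5833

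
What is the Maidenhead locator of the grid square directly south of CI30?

CH39

Latitude square 0; −1 → -1, wraps to 9, carry into field.
Latitude field I = 8; −1 → 7 = H.
The longitude characters are unchanged.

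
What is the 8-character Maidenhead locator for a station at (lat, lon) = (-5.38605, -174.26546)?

AI24uo87

Offset from 180°W / 90°S: lon 5.73454°, lat 84.61395°.
Field (20°×10°, letters A–R): 5.73454/20 → 0 → A, 84.61395/10 → 8 → I; chars AI.
Square (2°×1°, digits 0–9): 5.73454/2 → 2, 4.61395/1 → 4; chars 24.
Subsquare (5′×2.5′, letters a–x): 1.73454/0.0833333 → 20 → u, 0.61395/0.0416667 → 14 → o; chars uo.
Extended square (30″×15″, digits 0–9): 0.06787/0.00833333 → 8, 0.03062/0.00416667 → 7; chars 87.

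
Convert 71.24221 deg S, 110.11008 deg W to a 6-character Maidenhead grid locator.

DB48ws

Offset from 180°W / 90°S: lon 69.8899°, lat 18.7578°.
Field: lon ⌊69.8899/20⌋ = 3 → D; lat ⌊18.7578/10⌋ = 1 → B.
Square: lon ⌊9.8899/2⌋ = 4; lat ⌊8.7578/1⌋ = 8.
Subsquare: lon ⌊1.8899/0.0833333⌋ = 22 → w; lat ⌊0.7578/0.0416667⌋ = 18 → s.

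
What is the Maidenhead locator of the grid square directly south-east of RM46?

RM55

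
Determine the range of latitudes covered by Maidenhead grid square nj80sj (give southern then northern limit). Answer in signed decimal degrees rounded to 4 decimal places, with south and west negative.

0.3750, 0.4167

Field N=13, J=9: +13·20° lon, +9·10° lat → SW at lon 80°, lat 0°.
Square 8, 0: +8·2° lon, +0·1° lat → SW at lon 96°, lat 0°.
Subsquare s=18, j=9: +18·0.0833333° lon, +9·0.0416667° lat → SW at lon 97.5°, lat 0.375°.
Cell spans 0.0833333° lon × 0.0416667° lat.
south 0.3750, north 0.4167.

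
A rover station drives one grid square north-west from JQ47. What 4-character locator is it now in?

JQ38

Longitude square 4; −1 → 3.
Latitude square 7; +1 → 8.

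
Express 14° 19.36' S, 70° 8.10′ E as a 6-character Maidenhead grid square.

MH55bq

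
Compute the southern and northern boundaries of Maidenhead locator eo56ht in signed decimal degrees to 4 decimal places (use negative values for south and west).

Field E=4, O=14: +4·20° lon, +14·10° lat → SW at lon -100°, lat 50°.
Square 5, 6: +5·2° lon, +6·1° lat → SW at lon -90°, lat 56°.
Subsquare h=7, t=19: +7·0.0833333° lon, +19·0.0416667° lat → SW at lon -89.4167°, lat 56.7917°.
Cell spans 0.0833333° lon × 0.0416667° lat.
south 56.7917, north 56.8333.

56.7917, 56.8333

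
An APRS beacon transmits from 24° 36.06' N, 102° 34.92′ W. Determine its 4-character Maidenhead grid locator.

DL84

Shift to the Maidenhead origin (180°W, 90°S): lon 77.42, lat 114.60.
Field: lon ⌊77.42/20⌋ = 3 → D; lat ⌊114.60/10⌋ = 11 → L.
Square: lon ⌊17.42/2⌋ = 8; lat ⌊4.60/1⌋ = 4.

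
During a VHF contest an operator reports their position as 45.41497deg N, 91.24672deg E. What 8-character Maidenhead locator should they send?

Add 180° to longitude and 90° to latitude: 271.24672, 135.41497.
Field (20°×10°, letters A–R): lon ⌊271.24672/20⌋ = 13 → N; lat ⌊135.41497/10⌋ = 13 → N.
Square (2°×1°, digits 0–9): lon ⌊11.24672/2⌋ = 5; lat ⌊5.41497/1⌋ = 5.
Subsquare (5′×2.5′, letters a–x): lon ⌊1.24672/0.0833333⌋ = 14 → o; lat ⌊0.41497/0.0416667⌋ = 9 → j.
Extended square (30″×15″, digits 0–9): lon ⌊0.08005/0.00833333⌋ = 9; lat ⌊0.03997/0.00416667⌋ = 9.

NN55oj99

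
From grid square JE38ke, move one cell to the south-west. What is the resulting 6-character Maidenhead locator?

JE38jd

Longitude subsquare k = 10; −1 → 9 = j.
Latitude subsquare e = 4; −1 → 3 = d.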